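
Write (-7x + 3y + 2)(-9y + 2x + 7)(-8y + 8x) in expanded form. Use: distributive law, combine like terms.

-768xy^2 + 664x^2y - 112x^3 + 384xy - 360x^2 + 216y^3 - 24y^2 - 112y + 112x

(-7x + 3y + 2)(-9y + 2x + 7)(-8y + 8x)
= (63xy - 14x^2 - 49x - 27y^2 + 6xy + 21y - 18y + 4x + 14)(-8y + 8x)    [distributive law]
= (69xy - 14x^2 - 45x - 27y^2 + 3y + 14)(-8y + 8x)    [combine like terms]
= -552xy^2 + 552x^2y + 112x^2y - 112x^3 + 360xy - 360x^2 + 216y^3 - 216xy^2 - 24y^2 + 24xy - 112y + 112x    [distributive law]
= -768xy^2 + 664x^2y - 112x^3 + 384xy - 360x^2 + 216y^3 - 24y^2 - 112y + 112x    [combine like terms]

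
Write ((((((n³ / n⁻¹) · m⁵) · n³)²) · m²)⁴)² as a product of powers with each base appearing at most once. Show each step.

m⁹⁶n¹¹²

((((((n³ / n⁻¹) · m⁵) · n³)²) · m²)⁴)²
= (((((n³ / n⁻¹) · m⁵) · n³)²) · m²)⁸    [power of a power]
= (((((n³ / n⁻¹) · m⁵) · n³)²)⁸) · ((m²)⁸)    [power of a product]
= ((((n³ / n⁻¹) · m⁵) · n³)¹⁶) · ((m²)⁸)    [power of a power]
= ((((n³ / n⁻¹) · m⁵)¹⁶) · ((n³)¹⁶)) · ((m²)⁸)    [power of a product]
= ((((n³ / n⁻¹)¹⁶) · ((m⁵)¹⁶)) · ((n³)¹⁶)) · ((m²)⁸)    [power of a product]
= (((((n³)¹⁶) / ((n⁻¹)¹⁶)) · ((m⁵)¹⁶)) · ((n³)¹⁶)) · ((m²)⁸)    [power of a quotient]
= (((n⁴⁸ / ((n⁻¹)¹⁶)) · ((m⁵)¹⁶)) · ((n³)¹⁶)) · ((m²)⁸)    [power of a power]
= (((n⁴⁸ / n⁻¹⁶) · ((m⁵)¹⁶)) · ((n³)¹⁶)) · ((m²)⁸)    [power of a power]
= ((n⁶⁴ · ((m⁵)¹⁶)) · ((n³)¹⁶)) · ((m²)⁸)    [quotient of powers]
= ((n⁶⁴ · m⁸⁰) · ((n³)¹⁶)) · ((m²)⁸)    [power of a power]
= ((n⁶⁴ · m⁸⁰) · n⁴⁸) · ((m²)⁸)    [power of a power]
= ((n⁶⁴ · m⁸⁰) · n⁴⁸) · m¹⁶    [power of a power]
= m⁹⁶n¹¹²    [product of powers]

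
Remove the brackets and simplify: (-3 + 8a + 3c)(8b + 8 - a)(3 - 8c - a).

-72b + 264bc + 216ab - 72 + 264c + 225a - 569ac - 91a^2 - 536abc - 64a^2b + 67a^2c + 8a^3 - 192bc^2 - 192c^2 + 24ac^2

(-3 + 8a + 3c)(8b + 8 - a)(3 - 8c - a)
= (-24b - 24 + 3a + 64ab + 64a - 8a^2 + 24bc + 24c - 3ac)(3 - 8c - a)    [distributive law]
= (-24b - 24 + 67a + 64ab - 8a^2 + 24bc + 24c - 3ac)(3 - 8c - a)    [combine like terms]
= -72b + 192bc + 24ab - 72 + 192c + 24a + 201a - 536ac - 67a^2 + 192ab - 512abc - 64a^2b - 24a^2 + 64a^2c + 8a^3 + 72bc - 192bc^2 - 24abc + 72c - 192c^2 - 24ac - 9ac + 24ac^2 + 3a^2c    [distributive law]
= -72b + 264bc + 216ab - 72 + 264c + 225a - 569ac - 91a^2 - 536abc - 64a^2b + 67a^2c + 8a^3 - 192bc^2 - 192c^2 + 24ac^2    [combine like terms]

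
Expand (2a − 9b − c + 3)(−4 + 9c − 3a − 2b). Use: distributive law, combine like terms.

−17a + 21ac − 6a^2 + 23ab + 30b − 79bc + 18b^2 + 31c − 9c^2 − 12

(2a − 9b − c + 3)(−4 + 9c − 3a − 2b)
= −8a + 18ac − 6a^2 − 4ab + 36b − 81bc + 27ab + 18b^2 + 4c − 9c^2 + 3ac + 2bc − 12 + 27c − 9a − 6b    [distributive law]
= −17a + 21ac − 6a^2 + 23ab + 30b − 79bc + 18b^2 + 31c − 9c^2 − 12    [combine like terms]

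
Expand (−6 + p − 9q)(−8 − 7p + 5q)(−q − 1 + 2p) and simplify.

(−6 + p − 9q)(−8 − 7p + 5q)(−q − 1 + 2p)
= (48 + 42p − 30q − 8p − 7p^2 + 5pq + 72q + 63pq − 45q^2)(−q − 1 + 2p)    [distributive law]
= (48 + 34p + 42q − 7p^2 + 68pq − 45q^2)(−q − 1 + 2p)    [combine like terms]
= −48q − 48 + 96p − 34pq − 34p + 68p^2 − 42q^2 − 42q + 84pq + 7p^2q + 7p^2 − 14p^3 − 68pq^2 − 68pq + 136p^2q + 45q^3 + 45q^2 − 90pq^2    [distributive law]
= −90q − 48 + 62p − 18pq + 75p^2 + 3q^2 + 143p^2q − 14p^3 − 158pq^2 + 45q^3    [combine like terms]

−90q − 48 + 62p − 18pq + 75p^2 + 3q^2 + 143p^2q − 14p^3 − 158pq^2 + 45q^3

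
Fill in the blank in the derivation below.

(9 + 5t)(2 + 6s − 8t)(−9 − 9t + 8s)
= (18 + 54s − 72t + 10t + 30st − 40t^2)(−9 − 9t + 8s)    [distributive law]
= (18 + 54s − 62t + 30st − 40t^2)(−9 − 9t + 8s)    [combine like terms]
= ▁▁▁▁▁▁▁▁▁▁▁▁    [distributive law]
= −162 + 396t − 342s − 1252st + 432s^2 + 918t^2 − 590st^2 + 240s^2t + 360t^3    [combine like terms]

Applying distributive law to the line above:

−162 − 162t + 144s − 486s − 486st + 432s^2 + 558t + 558t^2 − 496st − 270st − 270st^2 + 240s^2t + 360t^2 + 360t^3 − 320st^2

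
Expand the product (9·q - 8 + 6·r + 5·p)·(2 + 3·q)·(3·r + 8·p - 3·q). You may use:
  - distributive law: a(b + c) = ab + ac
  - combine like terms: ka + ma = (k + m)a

-54·q·r - 78·p·q + 18·q^2 + 27·q^2·r + 171·p·q^2 - 81·q^3 - 48·r - 128·p + 48·q + 36·r^2 + 126·p·r + 54·q·r^2 + 189·p·q·r + 80·p^2 + 120·p^2·q

(9·q - 8 + 6·r + 5·p)·(2 + 3·q)·(3·r + 8·p - 3·q)
= (18·q + 27·q^2 - 16 - 24·q + 12·r + 18·q·r + 10·p + 15·p·q)·(3·r + 8·p - 3·q)    [distributive law]
= (-6·q + 27·q^2 - 16 + 12·r + 18·q·r + 10·p + 15·p·q)·(3·r + 8·p - 3·q)    [combine like terms]
= -18·q·r - 48·p·q + 18·q^2 + 81·q^2·r + 216·p·q^2 - 81·q^3 - 48·r - 128·p + 48·q + 36·r^2 + 96·p·r - 36·q·r + 54·q·r^2 + 144·p·q·r - 54·q^2·r + 30·p·r + 80·p^2 - 30·p·q + 45·p·q·r + 120·p^2·q - 45·p·q^2    [distributive law]
= -54·q·r - 78·p·q + 18·q^2 + 27·q^2·r + 171·p·q^2 - 81·q^3 - 48·r - 128·p + 48·q + 36·r^2 + 126·p·r + 54·q·r^2 + 189·p·q·r + 80·p^2 + 120·p^2·q    [combine like terms]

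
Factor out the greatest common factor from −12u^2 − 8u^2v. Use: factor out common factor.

−12u^2 − 8u^2v
= 4(−3u^2 − 2u^2v)    [factor out 4]
= 4u^2(−3 − 2v)    [factor out u^2]

4u^2(−3 − 2v)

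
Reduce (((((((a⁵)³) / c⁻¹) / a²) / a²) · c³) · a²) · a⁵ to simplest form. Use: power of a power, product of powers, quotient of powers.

(((((((a⁵)³) / c⁻¹) / a²) / a²) · c³) · a²) · a⁵
= (((((a¹⁵ / c⁻¹) / a²) / a²) · c³) · a²) · a⁵    [power of a power]
= a¹⁸c⁴    [quotient of powers; product of powers]

a¹⁸c⁴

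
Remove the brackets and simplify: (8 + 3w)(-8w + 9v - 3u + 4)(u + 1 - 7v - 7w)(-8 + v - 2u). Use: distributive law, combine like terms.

-304uw - 387uvw - 142u^2w + 2208w + 628vw + 1399v^2w - 2720w^2 + 508vw^2 - 992uw^2 - 1608uv + 1248uv^2 - 504u^2v + 1248v + 3880v^2 - 504v^3 + 176u^2 + 48u^3 - 128u - 256 + 81uvw^2 - 78u^2w^2 - 21v^2w^2 - 1344w^3 + 168vw^3 - 336uw^3 + 468uv^2w - 189u^2vw - 189v^3w + 18u^3w

(8 + 3w)(-8w + 9v - 3u + 4)(u + 1 - 7v - 7w)(-8 + v - 2u)
= (-64w + 72v - 24u + 32 - 24w^2 + 27vw - 9uw + 12w)(u + 1 - 7v - 7w)(-8 + v - 2u)    [distributive law]
= (-52w + 72v - 24u + 32 - 24w^2 + 27vw - 9uw)(u + 1 - 7v - 7w)(-8 + v - 2u)    [combine like terms]
= (-52uw - 52w + 364vw + 364w^2 + 72uv + 72v - 504v^2 - 504vw - 24u^2 - 24u + 168uv + 168uw + 32u + 32 - 224v - 224w - 24uw^2 - 24w^2 + 168vw^2 + 168w^3 + 27uvw + 27vw - 189v^2w - 189vw^2 - 9u^2w - 9uw + 63uvw + 63uw^2)(-8 + v - 2u)    [distributive law]
= (107uw - 276w - 113vw + 340w^2 + 240uv - 152v - 504v^2 - 24u^2 + 8u + 32 + 39uw^2 - 21vw^2 + 168w^3 + 90uvw - 189v^2w - 9u^2w)(-8 + v - 2u)    [combine like terms]
= -856uw + 107uvw - 214u^2w + 2208w - 276vw + 552uw + 904vw - 113v^2w + 226uvw - 2720w^2 + 340vw^2 - 680uw^2 - 1920uv + 240uv^2 - 480u^2v + 1216v - 152v^2 + 304uv + 4032v^2 - 504v^3 + 1008uv^2 + 192u^2 - 24u^2v + 48u^3 - 64u + 8uv - 16u^2 - 256 + 32v - 64u - 312uw^2 + 39uvw^2 - 78u^2w^2 + 168vw^2 - 21v^2w^2 + 42uvw^2 - 1344w^3 + 168vw^3 - 336uw^3 - 720uvw + 90uv^2w - 180u^2vw + 1512v^2w - 189v^3w + 378uv^2w + 72u^2w - 9u^2vw + 18u^3w    [distributive law]
= -304uw - 387uvw - 142u^2w + 2208w + 628vw + 1399v^2w - 2720w^2 + 508vw^2 - 992uw^2 - 1608uv + 1248uv^2 - 504u^2v + 1248v + 3880v^2 - 504v^3 + 176u^2 + 48u^3 - 128u - 256 + 81uvw^2 - 78u^2w^2 - 21v^2w^2 - 1344w^3 + 168vw^3 - 336uw^3 + 468uv^2w - 189u^2vw - 189v^3w + 18u^3w    [combine like terms]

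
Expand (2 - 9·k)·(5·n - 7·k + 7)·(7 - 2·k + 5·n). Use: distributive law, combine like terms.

(2 - 9·k)·(5·n - 7·k + 7)·(7 - 2·k + 5·n)
= (10·n - 14·k + 14 - 45·k·n + 63·k² - 63·k)·(7 - 2·k + 5·n)    [distributive law]
= (10·n - 77·k + 14 - 45·k·n + 63·k²)·(7 - 2·k + 5·n)    [combine like terms]
= 70·n - 20·k·n + 50·n² - 539·k + 154·k² - 385·k·n + 98 - 28·k + 70·n - 315·k·n + 90·k²·n - 225·k·n² + 441·k² - 126·k³ + 315·k²·n    [distributive law]
= 140·n - 720·k·n + 50·n² - 567·k + 595·k² + 98 + 405·k²·n - 225·k·n² - 126·k³    [combine like terms]

140·n - 720·k·n + 50·n² - 567·k + 595·k² + 98 + 405·k²·n - 225·k·n² - 126·k³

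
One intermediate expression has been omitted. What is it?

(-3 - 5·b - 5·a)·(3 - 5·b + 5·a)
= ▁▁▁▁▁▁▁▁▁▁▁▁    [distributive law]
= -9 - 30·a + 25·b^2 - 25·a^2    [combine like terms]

Applying distributive law to the line above:

-9 + 15·b - 15·a - 15·b + 25·b^2 - 25·a·b - 15·a + 25·a·b - 25·a^2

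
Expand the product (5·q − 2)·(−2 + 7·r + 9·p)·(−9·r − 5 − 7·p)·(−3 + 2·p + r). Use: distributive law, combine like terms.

305·q·r + 1625·p·q·r + 860·q·r² − 150·q + 565·p·q + 635·p²·q − 1280·p·q·r² − 315·q·r³ − 1615·p²·q·r − 630·p³·q − 122·r − 650·p·r − 344·r² + 60 − 226·p − 254·p² + 512·p·r² + 126·r³ + 646·p²·r + 252·p³

(5·q − 2)·(−2 + 7·r + 9·p)·(−9·r − 5 − 7·p)·(−3 + 2·p + r)
= (−10·q + 35·q·r + 45·p·q + 4 − 14·r − 18·p)·(−9·r − 5 − 7·p)·(−3 + 2·p + r)    [distributive law]
= (90·q·r + 50·q + 70·p·q − 315·q·r² − 175·q·r − 245·p·q·r − 405·p·q·r − 225·p·q − 315·p²·q − 36·r − 20 − 28·p + 126·r² + 70·r + 98·p·r + 162·p·r + 90·p + 126·p²)·(−3 + 2·p + r)    [distributive law]
= (−85·q·r + 50·q − 155·p·q − 315·q·r² − 650·p·q·r − 315·p²·q + 34·r − 20 + 62·p + 126·r² + 260·p·r + 126·p²)·(−3 + 2·p + r)    [combine like terms]
= 255·q·r − 170·p·q·r − 85·q·r² − 150·q + 100·p·q + 50·q·r + 465·p·q − 310·p²·q − 155·p·q·r + 945·q·r² − 630·p·q·r² − 315·q·r³ + 1950·p·q·r − 1300·p²·q·r − 650·p·q·r² + 945·p²·q − 630·p³·q − 315·p²·q·r − 102·r + 68·p·r + 34·r² + 60 − 40·p − 20·r − 186·p + 124·p² + 62·p·r − 378·r² + 252·p·r² + 126·r³ − 780·p·r + 520·p²·r + 260·p·r² − 378·p² + 252·p³ + 126·p²·r    [distributive law]
= 305·q·r + 1625·p·q·r + 860·q·r² − 150·q + 565·p·q + 635·p²·q − 1280·p·q·r² − 315·q·r³ − 1615·p²·q·r − 630·p³·q − 122·r − 650·p·r − 344·r² + 60 − 226·p − 254·p² + 512·p·r² + 126·r³ + 646·p²·r + 252·p³    [combine like terms]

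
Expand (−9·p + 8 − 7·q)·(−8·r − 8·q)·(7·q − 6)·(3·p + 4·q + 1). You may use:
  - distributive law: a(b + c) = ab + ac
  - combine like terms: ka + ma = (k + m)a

(−9·p + 8 − 7·q)·(−8·r − 8·q)·(7·q − 6)·(3·p + 4·q + 1)
= (72·p·r + 72·p·q − 64·r − 64·q + 56·q·r + 56·q²)·(7·q − 6)·(3·p + 4·q + 1)    [distributive law]
= (504·p·q·r − 432·p·r + 504·p·q² − 432·p·q − 448·q·r + 384·r − 448·q² + 384·q + 392·q²·r − 336·q·r + 392·q³ − 336·q²)·(3·p + 4·q + 1)    [distributive law]
= (504·p·q·r − 432·p·r + 504·p·q² − 432·p·q − 784·q·r + 384·r − 784·q² + 384·q + 392·q²·r + 392·q³)·(3·p + 4·q + 1)    [combine like terms]
= 1512·p²·q·r + 2016·p·q²·r + 504·p·q·r − 1296·p²·r − 1728·p·q·r − 432·p·r + 1512·p²·q² + 2016·p·q³ + 504·p·q² − 1296·p²·q − 1728·p·q² − 432·p·q − 2352·p·q·r − 3136·q²·r − 784·q·r + 1152·p·r + 1536·q·r + 384·r − 2352·p·q² − 3136·q³ − 784·q² + 1152·p·q + 1536·q² + 384·q + 1176·p·q²·r + 1568·q³·r + 392·q²·r + 1176·p·q³ + 1568·q⁴ + 392·q³    [distributive law]
= 1512·p²·q·r + 3192·p·q²·r − 3576·p·q·r − 1296·p²·r + 720·p·r + 1512·p²·q² + 3192·p·q³ − 3576·p·q² − 1296·p²·q + 720·p·q − 2744·q²·r + 752·q·r + 384·r − 2744·q³ + 752·q² + 384·q + 1568·q³·r + 1568·q⁴    [combine like terms]

1512·p²·q·r + 3192·p·q²·r − 3576·p·q·r − 1296·p²·r + 720·p·r + 1512·p²·q² + 3192·p·q³ − 3576·p·q² − 1296·p²·q + 720·p·q − 2744·q²·r + 752·q·r + 384·r − 2744·q³ + 752·q² + 384·q + 1568·q³·r + 1568·q⁴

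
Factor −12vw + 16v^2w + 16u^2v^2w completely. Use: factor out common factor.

−12vw + 16v^2w + 16u^2v^2w
= 4(−3vw + 4v^2w + 4u^2v^2w)    [factor out 4]
= 4vw(−3 + 4v + 4u^2v)    [factor out vw]

4vw(−3 + 4v + 4u^2v)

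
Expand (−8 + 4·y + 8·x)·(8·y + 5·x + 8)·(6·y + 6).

(−8 + 4·y + 8·x)·(8·y + 5·x + 8)·(6·y + 6)
= (−64·y − 40·x − 64 + 32·y² + 20·x·y + 32·y + 64·x·y + 40·x² + 64·x)·(6·y + 6)    [distributive law]
= (−32·y + 24·x − 64 + 32·y² + 84·x·y + 40·x²)·(6·y + 6)    [combine like terms]
= −192·y² − 192·y + 144·x·y + 144·x − 384·y − 384 + 192·y³ + 192·y² + 504·x·y² + 504·x·y + 240·x²·y + 240·x²    [distributive law]
= −576·y + 648·x·y + 144·x − 384 + 192·y³ + 504·x·y² + 240·x²·y + 240·x²    [combine like terms]

−576·y + 648·x·y + 144·x − 384 + 192·y³ + 504·x·y² + 240·x²·y + 240·x²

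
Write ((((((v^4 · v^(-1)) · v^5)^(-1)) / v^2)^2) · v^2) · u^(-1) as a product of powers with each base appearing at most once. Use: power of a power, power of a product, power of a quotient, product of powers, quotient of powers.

u^(-1)·v^(-18)

((((((v^4 · v^(-1)) · v^5)^(-1)) / v^2)^2) · v^2) · u^(-1)
= ((((((v^4 · v^(-1)) · v^5)^(-1))^2) / ((v^2)^2)) · v^2) · u^(-1)    [power of a quotient]
= (((((v^4 · v^(-1)) · v^5)^(-2)) / ((v^2)^2)) · v^2) · u^(-1)    [power of a power]
= (((((v^4 · v^(-1))^(-2)) · ((v^5)^(-2))) / ((v^2)^2)) · v^2) · u^(-1)    [power of a product]
= ((((((v^4)^(-2)) · ((v^(-1))^(-2))) · ((v^5)^(-2))) / ((v^2)^2)) · v^2) · u^(-1)    [power of a product]
= ((((v^(-8) · ((v^(-1))^(-2))) · ((v^5)^(-2))) / ((v^2)^2)) · v^2) · u^(-1)    [power of a power]
= ((((v^(-8) · v^2) · ((v^5)^(-2))) / ((v^2)^2)) · v^2) · u^(-1)    [power of a power]
= (((v^(-6) · ((v^5)^(-2))) / ((v^2)^2)) · v^2) · u^(-1)    [product of powers]
= (((v^(-6) · v^(-10)) / ((v^2)^2)) · v^2) · u^(-1)    [power of a power]
= ((v^(-16) / ((v^2)^2)) · v^2) · u^(-1)    [product of powers]
= ((v^(-16) / v^4) · v^2) · u^(-1)    [power of a power]
= (v^(-20) · v^2) · u^(-1)    [quotient of powers]
= v^(-18) · u^(-1)    [product of powers]
= u^(-1)·v^(-18)    [rearrange]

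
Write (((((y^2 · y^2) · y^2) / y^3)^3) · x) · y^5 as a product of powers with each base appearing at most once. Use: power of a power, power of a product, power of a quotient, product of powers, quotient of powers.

xy^14

(((((y^2 · y^2) · y^2) / y^3)^3) · x) · y^5
= (((((y^2 · y^2) · y^2)^3) / ((y^3)^3)) · x) · y^5    [power of a quotient]
= (((((y^2 · y^2)^3) · ((y^2)^3)) / ((y^3)^3)) · x) · y^5    [power of a product]
= ((((((y^2)^3) · ((y^2)^3)) · ((y^2)^3)) / ((y^3)^3)) · x) · y^5    [power of a product]
= ((((y^6 · ((y^2)^3)) · ((y^2)^3)) / ((y^3)^3)) · x) · y^5    [power of a power]
= ((((y^6 · y^6) · ((y^2)^3)) / ((y^3)^3)) · x) · y^5    [power of a power]
= (((y^12 · ((y^2)^3)) / ((y^3)^3)) · x) · y^5    [product of powers]
= (((y^12 · y^6) / ((y^3)^3)) · x) · y^5    [power of a power]
= ((y^18 / ((y^3)^3)) · x) · y^5    [product of powers]
= ((y^18 / y^9) · x) · y^5    [power of a power]
= (y^9 · x) · y^5    [quotient of powers]
= xy^14    [product of powers]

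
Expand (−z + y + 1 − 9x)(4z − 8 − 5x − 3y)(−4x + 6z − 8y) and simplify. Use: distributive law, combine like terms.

−170xz^2 − 24z^3 + 74yz^2 + 354xz + 72z^2 − 162yz + 394x^2z + 352xyz − 74y^2z − 492xy + 88y^2 − 448x^2y − 164xy^2 + 24y^3 + 32x − 48z + 64y − 268x^2 − 180x^3

(−z + y + 1 − 9x)(4z − 8 − 5x − 3y)(−4x + 6z − 8y)
= (−4z^2 + 8z + 5xz + 3yz + 4yz − 8y − 5xy − 3y^2 + 4z − 8 − 5x − 3y − 36xz + 72x + 45x^2 + 27xy)(−4x + 6z − 8y)    [distributive law]
= (−4z^2 + 12z − 31xz + 7yz − 11y + 22xy − 3y^2 − 8 + 67x + 45x^2)(−4x + 6z − 8y)    [combine like terms]
= 16xz^2 − 24z^3 + 32yz^2 − 48xz + 72z^2 − 96yz + 124x^2z − 186xz^2 + 248xyz − 28xyz + 42yz^2 − 56y^2z + 44xy − 66yz + 88y^2 − 88x^2y + 132xyz − 176xy^2 + 12xy^2 − 18y^2z + 24y^3 + 32x − 48z + 64y − 268x^2 + 402xz − 536xy − 180x^3 + 270x^2z − 360x^2y    [distributive law]
= −170xz^2 − 24z^3 + 74yz^2 + 354xz + 72z^2 − 162yz + 394x^2z + 352xyz − 74y^2z − 492xy + 88y^2 − 448x^2y − 164xy^2 + 24y^3 + 32x − 48z + 64y − 268x^2 − 180x^3    [combine like terms]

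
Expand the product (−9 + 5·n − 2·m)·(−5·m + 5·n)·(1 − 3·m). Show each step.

45·m − 125·m^2 − 45·n + 100·m·n + 105·m^2·n + 25·n^2 − 75·m·n^2 − 30·m^3

(−9 + 5·n − 2·m)·(−5·m + 5·n)·(1 − 3·m)
= (45·m − 45·n − 25·m·n + 25·n^2 + 10·m^2 − 10·m·n)·(1 − 3·m)    [distributive law]
= (45·m − 45·n − 35·m·n + 25·n^2 + 10·m^2)·(1 − 3·m)    [combine like terms]
= 45·m − 135·m^2 − 45·n + 135·m·n − 35·m·n + 105·m^2·n + 25·n^2 − 75·m·n^2 + 10·m^2 − 30·m^3    [distributive law]
= 45·m − 125·m^2 − 45·n + 100·m·n + 105·m^2·n + 25·n^2 − 75·m·n^2 − 30·m^3    [combine like terms]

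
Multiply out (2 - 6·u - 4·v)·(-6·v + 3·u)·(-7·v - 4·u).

84·v² + 6·u·v - 24·u² - 264·u·v² + 30·u²·v + 72·u³ - 168·v³

(2 - 6·u - 4·v)·(-6·v + 3·u)·(-7·v - 4·u)
= (-12·v + 6·u + 36·u·v - 18·u² + 24·v² - 12·u·v)·(-7·v - 4·u)    [distributive law]
= (-12·v + 6·u + 24·u·v - 18·u² + 24·v²)·(-7·v - 4·u)    [combine like terms]
= 84·v² + 48·u·v - 42·u·v - 24·u² - 168·u·v² - 96·u²·v + 126·u²·v + 72·u³ - 168·v³ - 96·u·v²    [distributive law]
= 84·v² + 6·u·v - 24·u² - 264·u·v² + 30·u²·v + 72·u³ - 168·v³    [combine like terms]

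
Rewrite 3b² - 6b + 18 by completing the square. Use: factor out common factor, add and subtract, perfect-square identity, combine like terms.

3b² - 6b + 18
= 3(b² - 2b) + 18    [factor out 3 from the b-terms]
= 3(b² - 2b + 1 - 1) + 18    [add and subtract 1 inside the bracket]
= 3(b - 1)² - 3 + 18    [perfect-square identity]
= 3(b - 1)² + 15    [combine constants]

3(b - 1)² + 15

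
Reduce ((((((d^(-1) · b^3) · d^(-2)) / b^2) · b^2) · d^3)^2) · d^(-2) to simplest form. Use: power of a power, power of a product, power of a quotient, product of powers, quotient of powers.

b^6d^(-2)

((((((d^(-1) · b^3) · d^(-2)) / b^2) · b^2) · d^3)^2) · d^(-2)
= ((((((d^(-1) · b^3) · d^(-2)) / b^2) · b^2)^2) · ((d^3)^2)) · d^(-2)    [power of a product]
= ((((((d^(-1) · b^3) · d^(-2)) / b^2)^2) · ((b^2)^2)) · ((d^3)^2)) · d^(-2)    [power of a product]
= ((((((d^(-1) · b^3) · d^(-2))^2) / ((b^2)^2)) · ((b^2)^2)) · ((d^3)^2)) · d^(-2)    [power of a quotient]
= ((((((d^(-1) · b^3)^2) · ((d^(-2))^2)) / ((b^2)^2)) · ((b^2)^2)) · ((d^3)^2)) · d^(-2)    [power of a product]
= (((((((d^(-1))^2) · ((b^3)^2)) · ((d^(-2))^2)) / ((b^2)^2)) · ((b^2)^2)) · ((d^3)^2)) · d^(-2)    [power of a product]
= (((((d^(-2) · ((b^3)^2)) · ((d^(-2))^2)) / ((b^2)^2)) · ((b^2)^2)) · ((d^3)^2)) · d^(-2)    [power of a power]
= (((((d^(-2) · b^6) · ((d^(-2))^2)) / ((b^2)^2)) · ((b^2)^2)) · ((d^3)^2)) · d^(-2)    [power of a power]
= (((((d^(-2) · b^6) · d^(-4)) / ((b^2)^2)) · ((b^2)^2)) · ((d^3)^2)) · d^(-2)    [power of a power]
= (((((d^(-2) · b^6) · d^(-4)) / b^4) · ((b^2)^2)) · ((d^3)^2)) · d^(-2)    [power of a power]
= (((((d^(-2) · b^6) · d^(-4)) / b^4) · b^4) · ((d^3)^2)) · d^(-2)    [power of a power]
= (((((d^(-2) · b^6) · d^(-4)) / b^4) · b^4) · d^6) · d^(-2)    [power of a power]
= b^6d^(-2)    [quotient of powers; product of powers]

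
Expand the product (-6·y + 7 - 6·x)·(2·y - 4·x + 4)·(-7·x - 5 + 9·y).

192·x·y² - 30·y² - 108·y³ + 132·x²·y - 458·x·y + 302·y + 244·x² + 64·x - 140 - 168·x³

(-6·y + 7 - 6·x)·(2·y - 4·x + 4)·(-7·x - 5 + 9·y)
= (-12·y² + 24·x·y - 24·y + 14·y - 28·x + 28 - 12·x·y + 24·x² - 24·x)·(-7·x - 5 + 9·y)    [distributive law]
= (-12·y² + 12·x·y - 10·y - 52·x + 28 + 24·x²)·(-7·x - 5 + 9·y)    [combine like terms]
= 84·x·y² + 60·y² - 108·y³ - 84·x²·y - 60·x·y + 108·x·y² + 70·x·y + 50·y - 90·y² + 364·x² + 260·x - 468·x·y - 196·x - 140 + 252·y - 168·x³ - 120·x² + 216·x²·y    [distributive law]
= 192·x·y² - 30·y² - 108·y³ + 132·x²·y - 458·x·y + 302·y + 244·x² + 64·x - 140 - 168·x³    [combine like terms]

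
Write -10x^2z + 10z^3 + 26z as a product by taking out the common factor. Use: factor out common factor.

2z(-5x^2 + 5z^2 + 13)

-10x^2z + 10z^3 + 26z
= 2(-5x^2z + 5z^3 + 13z)    [factor out 2]
= 2z(-5x^2 + 5z^2 + 13)    [factor out z]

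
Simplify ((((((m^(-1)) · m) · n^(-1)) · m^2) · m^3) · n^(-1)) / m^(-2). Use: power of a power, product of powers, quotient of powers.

m^7n^(-2)

((((((m^(-1)) · m) · n^(-1)) · m^2) · m^3) · n^(-1)) / m^(-2)
= ((((m^0 · n^(-1)) · m^2) · m^3) · n^(-1)) / m^(-2)    [product of powers]
= m^7n^(-2)    [quotient of powers; product of powers]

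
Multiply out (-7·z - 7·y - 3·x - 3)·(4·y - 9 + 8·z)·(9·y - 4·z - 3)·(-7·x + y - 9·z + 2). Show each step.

5312·x·y^2·z + 1624·y^3·z + 5628·y^2·z^2 - 5776·y^2·z + 2784·x·y·z^2 + 1736·y·z^3 - 3915·y·z^2 - 5676·x·y·z - 237·y·z + 432·x·z^2 + 340·z^3 + 2049·z^2 + 2232·x·z + 279·z - 2432·x·z^3 - 2016·z^4 + 1656·x·y^3 - 252·y^4 + 39·y^3 - 3738·x·y^2 + 1176·y^2 - 153·x·y + 99·y + 756·x^2·y^2 + 1176·x^2·y·z - 1953·x^2·y + 252·x^2·z + 567·x^2 + 405·x - 672·x^2·z^2 - 162

(-7·z - 7·y - 3·x - 3)·(4·y - 9 + 8·z)·(9·y - 4·z - 3)·(-7·x + y - 9·z + 2)
= (-28·y·z + 63·z - 56·z^2 - 28·y^2 + 63·y - 56·y·z - 12·x·y + 27·x - 24·x·z - 12·y + 27 - 24·z)·(9·y - 4·z - 3)·(-7·x + y - 9·z + 2)    [distributive law]
= (-84·y·z + 39·z - 56·z^2 - 28·y^2 + 51·y - 12·x·y + 27·x - 24·x·z + 27)·(9·y - 4·z - 3)·(-7·x + y - 9·z + 2)    [combine like terms]
= (-756·y^2·z + 336·y·z^2 + 252·y·z + 351·y·z - 156·z^2 - 117·z - 504·y·z^2 + 224·z^3 + 168·z^2 - 252·y^3 + 112·y^2·z + 84·y^2 + 459·y^2 - 204·y·z - 153·y - 108·x·y^2 + 48·x·y·z + 36·x·y + 243·x·y - 108·x·z - 81·x - 216·x·y·z + 96·x·z^2 + 72·x·z + 243·y - 108·z - 81)·(-7·x + y - 9·z + 2)    [distributive law]
= (-644·y^2·z - 168·y·z^2 + 399·y·z + 12·z^2 - 225·z + 224·z^3 - 252·y^3 + 543·y^2 + 90·y - 108·x·y^2 - 168·x·y·z + 279·x·y - 36·x·z - 81·x + 96·x·z^2 - 81)·(-7·x + y - 9·z + 2)    [combine like terms]
= 4508·x·y^2·z - 644·y^3·z + 5796·y^2·z^2 - 1288·y^2·z + 1176·x·y·z^2 - 168·y^2·z^2 + 1512·y·z^3 - 336·y·z^2 - 2793·x·y·z + 399·y^2·z - 3591·y·z^2 + 798·y·z - 84·x·z^2 + 12·y·z^2 - 108·z^3 + 24·z^2 + 1575·x·z - 225·y·z + 2025·z^2 - 450·z - 1568·x·z^3 + 224·y·z^3 - 2016·z^4 + 448·z^3 + 1764·x·y^3 - 252·y^4 + 2268·y^3·z - 504·y^3 - 3801·x·y^2 + 543·y^3 - 4887·y^2·z + 1086·y^2 - 630·x·y + 90·y^2 - 810·y·z + 180·y + 756·x^2·y^2 - 108·x·y^3 + 972·x·y^2·z - 216·x·y^2 + 1176·x^2·y·z - 168·x·y^2·z + 1512·x·y·z^2 - 336·x·y·z - 1953·x^2·y + 279·x·y^2 - 2511·x·y·z + 558·x·y + 252·x^2·z - 36·x·y·z + 324·x·z^2 - 72·x·z + 567·x^2 - 81·x·y + 729·x·z - 162·x - 672·x^2·z^2 + 96·x·y·z^2 - 864·x·z^3 + 192·x·z^2 + 567·x - 81·y + 729·z - 162    [distributive law]
= 5312·x·y^2·z + 1624·y^3·z + 5628·y^2·z^2 - 5776·y^2·z + 2784·x·y·z^2 + 1736·y·z^3 - 3915·y·z^2 - 5676·x·y·z - 237·y·z + 432·x·z^2 + 340·z^3 + 2049·z^2 + 2232·x·z + 279·z - 2432·x·z^3 - 2016·z^4 + 1656·x·y^3 - 252·y^4 + 39·y^3 - 3738·x·y^2 + 1176·y^2 - 153·x·y + 99·y + 756·x^2·y^2 + 1176·x^2·y·z - 1953·x^2·y + 252·x^2·z + 567·x^2 + 405·x - 672·x^2·z^2 - 162    [combine like terms]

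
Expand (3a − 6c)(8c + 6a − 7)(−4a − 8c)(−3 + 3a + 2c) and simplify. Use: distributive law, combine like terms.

456a^2c − 432a^3c + 672a^2c^2 − 1872ac^2 + 1728ac^3 + 468a^3 − 216a^4 − 252a^2 − 1824c^3 + 768c^4 + 1008c^2

(3a − 6c)(8c + 6a − 7)(−4a − 8c)(−3 + 3a + 2c)
= (24ac + 18a^2 − 21a − 48c^2 − 36ac + 42c)(−4a − 8c)(−3 + 3a + 2c)    [distributive law]
= (−12ac + 18a^2 − 21a − 48c^2 + 42c)(−4a − 8c)(−3 + 3a + 2c)    [combine like terms]
= (48a^2c + 96ac^2 − 72a^3 − 144a^2c + 84a^2 + 168ac + 192ac^2 + 384c^3 − 168ac − 336c^2)(−3 + 3a + 2c)    [distributive law]
= (−96a^2c + 288ac^2 − 72a^3 + 84a^2 + 384c^3 − 336c^2)(−3 + 3a + 2c)    [combine like terms]
= 288a^2c − 288a^3c − 192a^2c^2 − 864ac^2 + 864a^2c^2 + 576ac^3 + 216a^3 − 216a^4 − 144a^3c − 252a^2 + 252a^3 + 168a^2c − 1152c^3 + 1152ac^3 + 768c^4 + 1008c^2 − 1008ac^2 − 672c^3    [distributive law]
= 456a^2c − 432a^3c + 672a^2c^2 − 1872ac^2 + 1728ac^3 + 468a^3 − 216a^4 − 252a^2 − 1824c^3 + 768c^4 + 1008c^2    [combine like terms]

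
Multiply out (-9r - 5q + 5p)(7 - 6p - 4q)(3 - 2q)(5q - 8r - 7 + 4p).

(-9r - 5q + 5p)(7 - 6p - 4q)(3 - 2q)(5q - 8r - 7 + 4p)
= (-63r + 54pr + 36qr - 35q + 30pq + 20q² + 35p - 30p² - 20pq)(3 - 2q)(5q - 8r - 7 + 4p)    [distributive law]
= (-63r + 54pr + 36qr - 35q + 10pq + 20q² + 35p - 30p²)(3 - 2q)(5q - 8r - 7 + 4p)    [combine like terms]
= (-189r + 126qr + 162pr - 108pqr + 108qr - 72q²r - 105q + 70q² + 30pq - 20pq² + 60q² - 40q³ + 105p - 70pq - 90p² + 60p²q)(5q - 8r - 7 + 4p)    [distributive law]
= (-189r + 234qr + 162pr - 108pqr - 72q²r - 105q + 130q² - 40pq - 20pq² - 40q³ + 105p - 90p² + 60p²q)(5q - 8r - 7 + 4p)    [combine like terms]
= -945qr + 1512r² + 1323r - 756pr + 1170q²r - 1872qr² - 1638qr + 936pqr + 810pqr - 1296pr² - 1134pr + 648p²r - 540pq²r + 864pqr² + 756pqr - 432p²qr - 360q³r + 576q²r² + 504q²r - 288pq²r - 525q² + 840qr + 735q - 420pq + 650q³ - 1040q²r - 910q² + 520pq² - 200pq² + 320pqr + 280pq - 160p²q - 100pq³ + 160pq²r + 140pq² - 80p²q² - 200q⁴ + 320q³r + 280q³ - 160pq³ + 525pq - 840pr - 735p + 420p² - 450p²q + 720p²r + 630p² - 360p³ + 300p²q² - 480p²qr - 420p²q + 240p³q    [distributive law]
= -1743qr + 1512r² + 1323r - 2730pr + 634q²r - 1872qr² + 2822pqr - 1296pr² + 1368p²r - 668pq²r + 864pqr² - 912p²qr - 40q³r + 576q²r² - 1435q² + 735q + 385pq + 930q³ + 460pq² - 1030p²q - 260pq³ + 220p²q² - 200q⁴ - 735p + 1050p² - 360p³ + 240p³q    [combine like terms]

-1743qr + 1512r² + 1323r - 2730pr + 634q²r - 1872qr² + 2822pqr - 1296pr² + 1368p²r - 668pq²r + 864pqr² - 912p²qr - 40q³r + 576q²r² - 1435q² + 735q + 385pq + 930q³ + 460pq² - 1030p²q - 260pq³ + 220p²q² - 200q⁴ - 735p + 1050p² - 360p³ + 240p³q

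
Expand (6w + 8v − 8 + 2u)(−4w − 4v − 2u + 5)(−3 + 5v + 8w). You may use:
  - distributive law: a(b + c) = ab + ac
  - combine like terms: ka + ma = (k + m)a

568w^2 − 568vw^2 − 192w^3 + 1054vw − 536v^2w + 268uw − 292uvw − 160uw^2 − 506w + 456v^2 − 160v^3 + 202uv − 120uv^2 − 416v − 78u + 120 + 12u^2 − 20u^2v − 32u^2w

(6w + 8v − 8 + 2u)(−4w − 4v − 2u + 5)(−3 + 5v + 8w)
= (−24w^2 − 24vw − 12uw + 30w − 32vw − 32v^2 − 16uv + 40v + 32w + 32v + 16u − 40 − 8uw − 8uv − 4u^2 + 10u)(−3 + 5v + 8w)    [distributive law]
= (−24w^2 − 56vw − 20uw + 62w − 32v^2 − 24uv + 72v + 26u − 40 − 4u^2)(−3 + 5v + 8w)    [combine like terms]
= 72w^2 − 120vw^2 − 192w^3 + 168vw − 280v^2w − 448vw^2 + 60uw − 100uvw − 160uw^2 − 186w + 310vw + 496w^2 + 96v^2 − 160v^3 − 256v^2w + 72uv − 120uv^2 − 192uvw − 216v + 360v^2 + 576vw − 78u + 130uv + 208uw + 120 − 200v − 320w + 12u^2 − 20u^2v − 32u^2w    [distributive law]
= 568w^2 − 568vw^2 − 192w^3 + 1054vw − 536v^2w + 268uw − 292uvw − 160uw^2 − 506w + 456v^2 − 160v^3 + 202uv − 120uv^2 − 416v − 78u + 120 + 12u^2 − 20u^2v − 32u^2w    [combine like terms]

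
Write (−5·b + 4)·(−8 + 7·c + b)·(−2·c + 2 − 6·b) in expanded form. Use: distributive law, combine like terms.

(−5·b + 4)·(−8 + 7·c + b)·(−2·c + 2 − 6·b)
= (40·b − 35·b·c − 5·b^2 − 32 + 28·c + 4·b)·(−2·c + 2 − 6·b)    [distributive law]
= (44·b − 35·b·c − 5·b^2 − 32 + 28·c)·(−2·c + 2 − 6·b)    [combine like terms]
= −88·b·c + 88·b − 264·b^2 + 70·b·c^2 − 70·b·c + 210·b^2·c + 10·b^2·c − 10·b^2 + 30·b^3 + 64·c − 64 + 192·b − 56·c^2 + 56·c − 168·b·c    [distributive law]
= −326·b·c + 280·b − 274·b^2 + 70·b·c^2 + 220·b^2·c + 30·b^3 + 120·c − 64 − 56·c^2    [combine like terms]

−326·b·c + 280·b − 274·b^2 + 70·b·c^2 + 220·b^2·c + 30·b^3 + 120·c − 64 − 56·c^2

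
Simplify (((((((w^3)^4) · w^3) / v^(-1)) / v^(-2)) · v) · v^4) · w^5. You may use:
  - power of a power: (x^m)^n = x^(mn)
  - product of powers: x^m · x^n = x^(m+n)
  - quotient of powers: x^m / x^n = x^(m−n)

v^8·w^20

(((((((w^3)^4) · w^3) / v^(-1)) / v^(-2)) · v) · v^4) · w^5
= (((((w^12 · w^3) / v^(-1)) / v^(-2)) · v) · v^4) · w^5    [power of a power]
= ((((w^15 / v^(-1)) / v^(-2)) · v) · v^4) · w^5    [product of powers]
= v^8·w^20    [quotient of powers; product of powers]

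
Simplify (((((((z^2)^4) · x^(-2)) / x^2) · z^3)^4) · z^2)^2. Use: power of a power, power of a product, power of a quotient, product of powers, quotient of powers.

(((((((z^2)^4) · x^(-2)) / x^2) · z^3)^4) · z^2)^2
= (((((((z^2)^4) · x^(-2)) / x^2) · z^3)^4)^2) · ((z^2)^2)    [power of a product]
= ((((((z^2)^4) · x^(-2)) / x^2) · z^3)^8) · ((z^2)^2)    [power of a power]
= ((((((z^2)^4) · x^(-2)) / x^2)^8) · ((z^3)^8)) · ((z^2)^2)    [power of a product]
= ((((((z^2)^4) · x^(-2))^8) / ((x^2)^8)) · ((z^3)^8)) · ((z^2)^2)    [power of a quotient]
= ((((((z^2)^4)^8) · ((x^(-2))^8)) / ((x^2)^8)) · ((z^3)^8)) · ((z^2)^2)    [power of a product]
= (((((z^2)^32) · ((x^(-2))^8)) / ((x^2)^8)) · ((z^3)^8)) · ((z^2)^2)    [power of a power]
= (((z^64 · ((x^(-2))^8)) / ((x^2)^8)) · ((z^3)^8)) · ((z^2)^2)    [power of a power]
= (((z^64 · x^(-16)) / ((x^2)^8)) · ((z^3)^8)) · ((z^2)^2)    [power of a power]
= (((z^64 · x^(-16)) / x^16) · ((z^3)^8)) · ((z^2)^2)    [power of a power]
= (((z^64 · x^(-16)) / x^16) · z^24) · ((z^2)^2)    [power of a power]
= (((z^64 · x^(-16)) / x^16) · z^24) · z^4    [power of a power]
= x^(-32)z^92    [quotient of powers; product of powers]

x^(-32)z^92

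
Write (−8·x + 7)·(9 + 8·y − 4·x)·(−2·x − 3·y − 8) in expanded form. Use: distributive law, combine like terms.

−56·x² + 700·x·y + 674·x + 32·x²·y + 192·x·y² − 64·x³ − 637·y − 504 − 168·y²

(−8·x + 7)·(9 + 8·y − 4·x)·(−2·x − 3·y − 8)
= (−72·x − 64·x·y + 32·x² + 63 + 56·y − 28·x)·(−2·x − 3·y − 8)    [distributive law]
= (−100·x − 64·x·y + 32·x² + 63 + 56·y)·(−2·x − 3·y − 8)    [combine like terms]
= 200·x² + 300·x·y + 800·x + 128·x²·y + 192·x·y² + 512·x·y − 64·x³ − 96·x²·y − 256·x² − 126·x − 189·y − 504 − 112·x·y − 168·y² − 448·y    [distributive law]
= −56·x² + 700·x·y + 674·x + 32·x²·y + 192·x·y² − 64·x³ − 637·y − 504 − 168·y²    [combine like terms]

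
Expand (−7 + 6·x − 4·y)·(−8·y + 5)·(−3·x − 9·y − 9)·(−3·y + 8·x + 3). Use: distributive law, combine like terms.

(−7 + 6·x − 4·y)·(−8·y + 5)·(−3·x − 9·y − 9)·(−3·y + 8·x + 3)
= (56·y − 35 − 48·x·y + 30·x + 32·y^2 − 20·y)·(−3·x − 9·y − 9)·(−3·y + 8·x + 3)    [distributive law]
= (36·y − 35 − 48·x·y + 30·x + 32·y^2)·(−3·x − 9·y − 9)·(−3·y + 8·x + 3)    [combine like terms]
= (−108·x·y − 324·y^2 − 324·y + 105·x + 315·y + 315 + 144·x^2·y + 432·x·y^2 + 432·x·y − 90·x^2 − 270·x·y − 270·x − 96·x·y^2 − 288·y^3 − 288·y^2)·(−3·y + 8·x + 3)    [distributive law]
= (54·x·y − 612·y^2 − 9·y − 165·x + 315 + 144·x^2·y + 336·x·y^2 − 90·x^2 − 288·y^3)·(−3·y + 8·x + 3)    [combine like terms]
= −162·x·y^2 + 432·x^2·y + 162·x·y + 1836·y^3 − 4896·x·y^2 − 1836·y^2 + 27·y^2 − 72·x·y − 27·y + 495·x·y − 1320·x^2 − 495·x − 945·y + 2520·x + 945 − 432·x^2·y^2 + 1152·x^3·y + 432·x^2·y − 1008·x·y^3 + 2688·x^2·y^2 + 1008·x·y^2 + 270·x^2·y − 720·x^3 − 270·x^2 + 864·y^4 − 2304·x·y^3 − 864·y^3    [distributive law]
= −4050·x·y^2 + 1134·x^2·y + 585·x·y + 972·y^3 − 1809·y^2 − 972·y − 1590·x^2 + 2025·x + 945 + 2256·x^2·y^2 + 1152·x^3·y − 3312·x·y^3 − 720·x^3 + 864·y^4    [combine like terms]

−4050·x·y^2 + 1134·x^2·y + 585·x·y + 972·y^3 − 1809·y^2 − 972·y − 1590·x^2 + 2025·x + 945 + 2256·x^2·y^2 + 1152·x^3·y − 3312·x·y^3 − 720·x^3 + 864·y^4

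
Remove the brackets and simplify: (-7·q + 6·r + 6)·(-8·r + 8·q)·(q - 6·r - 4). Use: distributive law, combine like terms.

(-7·q + 6·r + 6)·(-8·r + 8·q)·(q - 6·r - 4)
= (56·q·r - 56·q^2 - 48·r^2 + 48·q·r - 48·r + 48·q)·(q - 6·r - 4)    [distributive law]
= (104·q·r - 56·q^2 - 48·r^2 - 48·r + 48·q)·(q - 6·r - 4)    [combine like terms]
= 104·q^2·r - 624·q·r^2 - 416·q·r - 56·q^3 + 336·q^2·r + 224·q^2 - 48·q·r^2 + 288·r^3 + 192·r^2 - 48·q·r + 288·r^2 + 192·r + 48·q^2 - 288·q·r - 192·q    [distributive law]
= 440·q^2·r - 672·q·r^2 - 752·q·r - 56·q^3 + 272·q^2 + 288·r^3 + 480·r^2 + 192·r - 192·q    [combine like terms]

440·q^2·r - 672·q·r^2 - 752·q·r - 56·q^3 + 272·q^2 + 288·r^3 + 480·r^2 + 192·r - 192·q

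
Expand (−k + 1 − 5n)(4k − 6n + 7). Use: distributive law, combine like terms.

−4k² − 14kn − 3k − 41n + 7 + 30n²

(−k + 1 − 5n)(4k − 6n + 7)
= −4k² + 6kn − 7k + 4k − 6n + 7 − 20kn + 30n² − 35n    [distributive law]
= −4k² − 14kn − 3k − 41n + 7 + 30n²    [combine like terms]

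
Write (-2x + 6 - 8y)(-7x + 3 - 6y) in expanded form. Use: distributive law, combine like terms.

14x^2 - 48x + 68xy + 18 - 60y + 48y^2

(-2x + 6 - 8y)(-7x + 3 - 6y)
= 14x^2 - 6x + 12xy - 42x + 18 - 36y + 56xy - 24y + 48y^2    [distributive law]
= 14x^2 - 48x + 68xy + 18 - 60y + 48y^2    [combine like terms]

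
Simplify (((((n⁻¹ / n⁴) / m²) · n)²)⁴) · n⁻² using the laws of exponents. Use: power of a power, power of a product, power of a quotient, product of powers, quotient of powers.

(((((n⁻¹ / n⁴) / m²) · n)²)⁴) · n⁻²
= ((((n⁻¹ / n⁴) / m²) · n)⁸) · n⁻²    [power of a power]
= ((((n⁻¹ / n⁴) / m²)⁸) · (n⁸)) · n⁻²    [power of a product]
= ((((n⁻¹ / n⁴)⁸) / ((m²)⁸)) · (n⁸)) · n⁻²    [power of a quotient]
= (((((n⁻¹)⁸) / ((n⁴)⁸)) / ((m²)⁸)) · (n⁸)) · n⁻²    [power of a quotient]
= (((n⁻⁸ / ((n⁴)⁸)) / ((m²)⁸)) · (n⁸)) · n⁻²    [power of a power]
= (((n⁻⁸ / n³²) / ((m²)⁸)) · (n⁸)) · n⁻²    [power of a power]
= ((n⁻⁴⁰ / ((m²)⁸)) · (n⁸)) · n⁻²    [quotient of powers]
= ((n⁻⁴⁰ / m¹⁶) · (n⁸)) · n⁻²    [power of a power]
= m⁻¹⁶·n⁻³⁴    [quotient of powers; product of powers]

m⁻¹⁶·n⁻³⁴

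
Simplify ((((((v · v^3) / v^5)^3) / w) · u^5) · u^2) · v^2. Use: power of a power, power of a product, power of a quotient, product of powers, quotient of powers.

u^7·v^(-1)·w^(-1)

((((((v · v^3) / v^5)^3) / w) · u^5) · u^2) · v^2
= ((((((v · v^3)^3) / ((v^5)^3)) / w) · u^5) · u^2) · v^2    [power of a quotient]
= ((((((v^3) · ((v^3)^3)) / ((v^5)^3)) / w) · u^5) · u^2) · v^2    [power of a product]
= (((((v^3 · v^9) / ((v^5)^3)) / w) · u^5) · u^2) · v^2    [power of a power]
= ((((v^12 / ((v^5)^3)) / w) · u^5) · u^2) · v^2    [product of powers]
= ((((v^12 / v^15) / w) · u^5) · u^2) · v^2    [power of a power]
= (((v^(-3) / w) · u^5) · u^2) · v^2    [quotient of powers]
= u^7·v^(-1)·w^(-1)    [quotient of powers; product of powers]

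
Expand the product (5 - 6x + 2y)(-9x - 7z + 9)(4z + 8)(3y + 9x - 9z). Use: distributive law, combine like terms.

(5 - 6x + 2y)(-9x - 7z + 9)(4z + 8)(3y + 9x - 9z)
= (-45x - 35z + 45 + 54x² + 42xz - 54x - 18xy - 14yz + 18y)(4z + 8)(3y + 9x - 9z)    [distributive law]
= (-99x - 35z + 45 + 54x² + 42xz - 18xy - 14yz + 18y)(4z + 8)(3y + 9x - 9z)    [combine like terms]
= (-396xz - 792x - 140z² - 280z + 180z + 360 + 216x²z + 432x² + 168xz² + 336xz - 72xyz - 144xy - 56yz² - 112yz + 72yz + 144y)(3y + 9x - 9z)    [distributive law]
= (-60xz - 792x - 140z² - 100z + 360 + 216x²z + 432x² + 168xz² - 72xyz - 144xy - 56yz² - 40yz + 144y)(3y + 9x - 9z)    [combine like terms]
= -180xyz - 540x²z + 540xz² - 2376xy - 7128x² + 7128xz - 420yz² - 1260xz² + 1260z³ - 300yz - 900xz + 900z² + 1080y + 3240x - 3240z + 648x²yz + 1944x³z - 1944x²z² + 1296x²y + 3888x³ - 3888x²z + 504xyz² + 1512x²z² - 1512xz³ - 216xy²z - 648x²yz + 648xyz² - 432xy² - 1296x²y + 1296xyz - 168y²z² - 504xyz² + 504yz³ - 120y²z - 360xyz + 360yz² + 432y² + 1296xy - 1296yz    [distributive law]
= 756xyz - 4428x²z - 720xz² - 1080xy - 7128x² + 6228xz - 60yz² + 1260z³ - 1596yz + 900z² + 1080y + 3240x - 3240z + 1944x³z - 432x²z² + 3888x³ + 648xyz² - 1512xz³ - 216xy²z - 432xy² - 168y²z² + 504yz³ - 120y²z + 432y²    [combine like terms]

756xyz - 4428x²z - 720xz² - 1080xy - 7128x² + 6228xz - 60yz² + 1260z³ - 1596yz + 900z² + 1080y + 3240x - 3240z + 1944x³z - 432x²z² + 3888x³ + 648xyz² - 1512xz³ - 216xy²z - 432xy² - 168y²z² + 504yz³ - 120y²z + 432y²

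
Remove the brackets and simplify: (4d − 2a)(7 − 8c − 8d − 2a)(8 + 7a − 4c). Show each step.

(4d − 2a)(7 − 8c − 8d − 2a)(8 + 7a − 4c)
= (28d − 32cd − 32d^2 − 8ad − 14a + 16ac + 16ad + 4a^2)(8 + 7a − 4c)    [distributive law]
= (28d − 32cd − 32d^2 + 8ad − 14a + 16ac + 4a^2)(8 + 7a − 4c)    [combine like terms]
= 224d + 196ad − 112cd − 256cd − 224acd + 128c^2d − 256d^2 − 224ad^2 + 128cd^2 + 64ad + 56a^2d − 32acd − 112a − 98a^2 + 56ac + 128ac + 112a^2c − 64ac^2 + 32a^2 + 28a^3 − 16a^2c    [distributive law]
= 224d + 260ad − 368cd − 256acd + 128c^2d − 256d^2 − 224ad^2 + 128cd^2 + 56a^2d − 112a − 66a^2 + 184ac + 96a^2c − 64ac^2 + 28a^3    [combine like terms]

224d + 260ad − 368cd − 256acd + 128c^2d − 256d^2 − 224ad^2 + 128cd^2 + 56a^2d − 112a − 66a^2 + 184ac + 96a^2c − 64ac^2 + 28a^3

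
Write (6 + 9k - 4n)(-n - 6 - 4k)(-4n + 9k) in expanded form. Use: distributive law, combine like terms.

(6 + 9k - 4n)(-n - 6 - 4k)(-4n + 9k)
= (-6n - 36 - 24k - 9kn - 54k - 36k^2 + 4n^2 + 24n + 16kn)(-4n + 9k)    [distributive law]
= (18n - 36 - 78k + 7kn - 36k^2 + 4n^2)(-4n + 9k)    [combine like terms]
= -72n^2 + 162kn + 144n - 324k + 312kn - 702k^2 - 28kn^2 + 63k^2n + 144k^2n - 324k^3 - 16n^3 + 36kn^2    [distributive law]
= -72n^2 + 474kn + 144n - 324k - 702k^2 + 8kn^2 + 207k^2n - 324k^3 - 16n^3    [combine like terms]

-72n^2 + 474kn + 144n - 324k - 702k^2 + 8kn^2 + 207k^2n - 324k^3 - 16n^3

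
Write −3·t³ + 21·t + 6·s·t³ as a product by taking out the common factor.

3·t(−t² + 7 + 2·s·t²)

−3·t³ + 21·t + 6·s·t³
= 3(−t³ + 7·t + 2·s·t³)    [factor out 3]
= 3·t(−t² + 7 + 2·s·t²)    [factor out t]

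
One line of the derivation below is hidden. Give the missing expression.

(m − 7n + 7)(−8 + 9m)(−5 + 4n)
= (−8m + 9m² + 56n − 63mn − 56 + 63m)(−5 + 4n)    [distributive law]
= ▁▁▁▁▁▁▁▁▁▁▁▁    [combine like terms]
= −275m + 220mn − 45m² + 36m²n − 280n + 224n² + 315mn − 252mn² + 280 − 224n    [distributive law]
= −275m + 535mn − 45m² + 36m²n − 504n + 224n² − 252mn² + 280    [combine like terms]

Applying combine like terms to the line above:

(55m + 9m² + 56n − 63mn − 56)(−5 + 4n)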